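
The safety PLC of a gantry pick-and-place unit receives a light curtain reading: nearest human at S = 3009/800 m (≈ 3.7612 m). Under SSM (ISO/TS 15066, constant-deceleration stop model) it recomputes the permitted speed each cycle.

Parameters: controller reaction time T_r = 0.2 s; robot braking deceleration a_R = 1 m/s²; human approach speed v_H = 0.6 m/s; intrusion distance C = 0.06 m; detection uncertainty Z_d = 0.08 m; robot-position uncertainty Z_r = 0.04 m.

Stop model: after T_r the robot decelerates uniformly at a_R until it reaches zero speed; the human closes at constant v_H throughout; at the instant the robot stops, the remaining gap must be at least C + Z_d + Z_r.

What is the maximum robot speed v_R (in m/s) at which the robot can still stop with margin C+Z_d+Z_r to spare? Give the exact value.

at the boundary: (1/2)·v² + (4/5)·v + (-2769/800) = 0
  disc = (4/5)² − 4·(1/2)·(-2769/800) = 121/16 ; √disc = 11/4
  v_R = (−(4/5) + 11/4) / (2·(1/2)) = 39/20 m/s
check:
T_s = v_R/a_R = (39/20)/1 = 1.9500 s
reaction-phase robot travel = 1.9500·0.2000 = 0.3900 m
robot under decel: 1.9500²/(2·1.0000) = 1.9013 m
person approaches 0.6000·(0.2000+1.9500) = 1.2900 m
margins: 0.0600+0.0800+0.0400 = 0.1800 m
sum ≈ 0.3900+1.9013+1.2900+0.1800 ≈ 3.7612 m = S ✓

v_R_max = 39/20 m/s = 1.9500 m/s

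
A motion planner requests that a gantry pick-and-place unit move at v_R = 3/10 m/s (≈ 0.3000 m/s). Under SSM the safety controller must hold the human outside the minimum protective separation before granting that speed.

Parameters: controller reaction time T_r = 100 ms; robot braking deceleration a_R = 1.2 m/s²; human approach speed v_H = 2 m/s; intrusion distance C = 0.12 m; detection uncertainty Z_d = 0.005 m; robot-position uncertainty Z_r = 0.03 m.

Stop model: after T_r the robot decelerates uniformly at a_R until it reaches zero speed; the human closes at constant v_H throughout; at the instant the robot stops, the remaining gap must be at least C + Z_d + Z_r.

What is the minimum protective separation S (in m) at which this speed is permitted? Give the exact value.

braking lasts T_s = (3/10)/(6/5) = 0.2500 s
reaction-phase robot travel = 0.3000·0.1000 = 0.0300 m
braking distance = 0.3000²/(2·1.2000) = 0.0375 m
person approaches 2.0000·(0.1000+0.2500) = 0.7000 m
margins: 0.1200+0.0050+0.0300 = 0.1550 m
S_min ≈ 0.0300+0.0375+0.7000+0.1550  ⇒  S_min = 369/400 m

S_min = 369/400 m = 0.9225 m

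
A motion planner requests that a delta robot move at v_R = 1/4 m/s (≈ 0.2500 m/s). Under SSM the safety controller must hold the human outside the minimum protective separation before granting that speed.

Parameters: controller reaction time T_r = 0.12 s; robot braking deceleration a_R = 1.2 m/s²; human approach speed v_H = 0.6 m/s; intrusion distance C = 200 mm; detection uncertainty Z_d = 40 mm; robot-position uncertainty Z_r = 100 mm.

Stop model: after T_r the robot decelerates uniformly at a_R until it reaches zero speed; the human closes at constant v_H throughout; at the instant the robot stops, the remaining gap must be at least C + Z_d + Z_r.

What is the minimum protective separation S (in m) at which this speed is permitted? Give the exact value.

S_min = 14233/24000 m = 0.5930 m

stop time T_s = (1/4)/(6/5) = 0.2083 s
reaction-phase robot travel = 0.2500·0.1200 = 0.0300 m
braking distance = 0.2500²/(2·1.2000) = 0.0260 m
human closes 0.6000·0.3283 = 0.1970 m
C+Z_d+Z_r = 0.2000+0.0400+0.1000 = 0.3400 m
S_min ≈ 0.0300+0.0260+0.1970+0.3400  ⇒  S_min = 14233/24000 m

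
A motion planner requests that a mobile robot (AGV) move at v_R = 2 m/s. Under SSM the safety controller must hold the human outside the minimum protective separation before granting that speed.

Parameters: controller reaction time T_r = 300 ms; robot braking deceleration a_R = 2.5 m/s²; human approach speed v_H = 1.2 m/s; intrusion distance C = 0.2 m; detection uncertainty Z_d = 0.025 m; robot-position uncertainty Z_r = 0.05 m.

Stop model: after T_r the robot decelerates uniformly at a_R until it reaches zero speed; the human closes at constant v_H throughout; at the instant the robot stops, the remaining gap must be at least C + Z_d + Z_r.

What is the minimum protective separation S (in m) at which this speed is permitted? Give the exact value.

T_s = v_R/a_R = 2/(5/2) = 0.8000 s
robot covers v_R·T_r = 2.0000·0.3000 = 0.6000 m before braking
robot covers 2.0000·0.8000 − ½·2.5000·0.8000² = 0.8000 m while stopping
human over T_r+T_s: 1.2000·(0.3000+0.8000) = 1.3200 m
C+Z_d+Z_r = 0.2000+0.0250+0.0500 = 0.2750 m
S_min ≈ 0.6000+0.8000+1.3200+0.2750  ⇒  S_min = 599/200 m

S_min = 599/200 m = 2.9950 m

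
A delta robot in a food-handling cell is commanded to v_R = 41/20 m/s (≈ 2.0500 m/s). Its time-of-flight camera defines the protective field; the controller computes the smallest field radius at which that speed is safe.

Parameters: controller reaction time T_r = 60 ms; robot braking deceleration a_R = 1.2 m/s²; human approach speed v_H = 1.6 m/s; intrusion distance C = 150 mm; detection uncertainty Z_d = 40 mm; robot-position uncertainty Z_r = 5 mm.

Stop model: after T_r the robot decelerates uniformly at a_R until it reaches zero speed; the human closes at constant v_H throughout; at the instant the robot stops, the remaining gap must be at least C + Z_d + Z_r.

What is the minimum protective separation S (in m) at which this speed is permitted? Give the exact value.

S_min = 39187/8000 m = 4.8984 m

braking lasts T_s = (41/20)/(6/5) = 1.7083 s
reaction-phase robot travel = 2.0500·0.0600 = 0.1230 m
robot under decel: 2.0500²/(2·1.2000) = 1.7510 m
person approaches 1.6000·(0.0600+1.7083) = 2.8293 m
margins: 0.1500+0.0400+0.0050 = 0.1950 m
S_min ≈ 0.1230+1.7510+2.8293+0.1950  ⇒  S_min = 39187/8000 m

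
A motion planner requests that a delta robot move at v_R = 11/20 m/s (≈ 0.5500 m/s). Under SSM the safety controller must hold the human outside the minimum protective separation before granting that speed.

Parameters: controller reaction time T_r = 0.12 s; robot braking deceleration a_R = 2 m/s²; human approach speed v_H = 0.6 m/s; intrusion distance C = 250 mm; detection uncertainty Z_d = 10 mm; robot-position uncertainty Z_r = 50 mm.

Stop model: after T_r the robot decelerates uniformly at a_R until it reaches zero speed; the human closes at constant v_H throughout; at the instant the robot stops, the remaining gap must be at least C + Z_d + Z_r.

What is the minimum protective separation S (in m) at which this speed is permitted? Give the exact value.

T_s = v_R/a_R = (11/20)/2 = 0.2750 s
robot in T_r: 0.5500·0.1200 = 0.0660 m
robot covers 0.5500·0.2750 − ½·2.0000·0.2750² = 0.0756 m while stopping
person approaches 0.6000·(0.1200+0.2750) = 0.2370 m
C+Z_d+Z_r = 0.2500+0.0100+0.0500 = 0.3100 m
S_min ≈ 0.0660+0.0756+0.2370+0.3100  ⇒  S_min = 5509/8000 m

S_min = 5509/8000 m = 0.6886 m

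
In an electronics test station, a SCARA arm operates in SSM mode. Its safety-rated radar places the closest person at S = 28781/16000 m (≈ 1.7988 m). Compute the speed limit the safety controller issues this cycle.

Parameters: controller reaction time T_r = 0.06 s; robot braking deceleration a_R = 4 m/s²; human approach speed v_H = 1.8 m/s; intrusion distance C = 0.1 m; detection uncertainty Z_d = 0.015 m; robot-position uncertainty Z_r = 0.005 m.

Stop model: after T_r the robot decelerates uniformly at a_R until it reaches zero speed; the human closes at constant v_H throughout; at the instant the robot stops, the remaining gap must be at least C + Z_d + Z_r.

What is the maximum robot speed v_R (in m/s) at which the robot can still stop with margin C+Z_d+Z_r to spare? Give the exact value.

quadratic (1/8)·v² + (51/100)·v + (-25133/16000) = 0
  disc = (51/100)² − 4·(1/8)·(-25133/16000) = 167281/160000 ; √disc = 409/400
  v_R = (−(51/100) + 409/400) / (2·(1/8)) = 41/20 m/s
check:
T_s = v_R/a_R = (41/20)/4 = 0.5125 s
robot covers v_R·T_r = 2.0500·0.0600 = 0.1230 m before braking
robot covers 2.0500·0.5125 − ½·4.0000·0.5125² = 0.5253 m while stopping
person approaches 1.8000·(0.0600+0.5125) = 1.0305 m
residual clearance needed = 0.1000+0.0150+0.0050 = 0.1200 m
sum ≈ 0.1230+0.5253+1.0305+0.1200 ≈ 1.7988 m = S ✓

v_R_max = 41/20 m/s = 2.0500 m/s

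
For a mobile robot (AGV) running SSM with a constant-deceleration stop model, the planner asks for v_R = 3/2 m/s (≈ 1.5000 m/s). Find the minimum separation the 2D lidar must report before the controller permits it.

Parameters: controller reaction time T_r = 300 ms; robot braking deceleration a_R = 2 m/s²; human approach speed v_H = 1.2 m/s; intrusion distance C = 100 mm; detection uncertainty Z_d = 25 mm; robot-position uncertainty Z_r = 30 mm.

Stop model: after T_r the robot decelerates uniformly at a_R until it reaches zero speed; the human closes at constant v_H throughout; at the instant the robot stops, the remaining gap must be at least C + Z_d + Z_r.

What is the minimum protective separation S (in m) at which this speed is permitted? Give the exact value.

S_min = 971/400 m = 2.4275 m

T_s = v_R/a_R = (3/2)/2 = 0.7500 s
robot covers v_R·T_r = 1.5000·0.3000 = 0.4500 m before braking
robot under decel: 1.5000²/(2·2.0000) = 0.5625 m
human over T_r+T_s: 1.2000·(0.3000+0.7500) = 1.2600 m
C+Z_d+Z_r = 0.1000+0.0250+0.0300 = 0.1550 m
S_min ≈ 0.4500+0.5625+1.2600+0.1550  ⇒  S_min = 971/400 m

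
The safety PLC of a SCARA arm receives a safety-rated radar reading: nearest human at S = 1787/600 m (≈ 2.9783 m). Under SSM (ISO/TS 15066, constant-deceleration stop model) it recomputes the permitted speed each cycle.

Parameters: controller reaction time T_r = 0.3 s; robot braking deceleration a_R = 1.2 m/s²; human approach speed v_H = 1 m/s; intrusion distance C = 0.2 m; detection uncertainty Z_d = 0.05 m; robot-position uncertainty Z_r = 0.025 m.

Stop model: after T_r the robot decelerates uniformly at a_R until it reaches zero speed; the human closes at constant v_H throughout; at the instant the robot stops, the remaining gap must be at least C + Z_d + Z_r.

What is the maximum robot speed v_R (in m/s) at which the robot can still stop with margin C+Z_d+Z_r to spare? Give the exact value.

v_R_max = 7/5 m/s = 1.4000 m/s

collect terms ⇒ (5/12)·v_R² + (17/15)·v_R + (-721/300) = 0
  disc = (17/15)² − 4·(5/12)·(-721/300) = 529/100 ; √disc = 23/10
  v_R = (−(17/15) + 23/10) / (2·(5/12)) = 7/5 m/s
check:
stop time T_s = (7/5)/(6/5) = 1.1667 s
reaction-phase robot travel = 1.4000·0.3000 = 0.4200 m
braking distance = 1.4000²/(2·1.2000) = 0.8167 m
human closes 1.0000·1.4667 = 1.4667 m
residual clearance needed = 0.2000+0.0500+0.0250 = 0.2750 m
sum ≈ 0.4200+0.8167+1.4667+0.2750 ≈ 2.9783 m = S ✓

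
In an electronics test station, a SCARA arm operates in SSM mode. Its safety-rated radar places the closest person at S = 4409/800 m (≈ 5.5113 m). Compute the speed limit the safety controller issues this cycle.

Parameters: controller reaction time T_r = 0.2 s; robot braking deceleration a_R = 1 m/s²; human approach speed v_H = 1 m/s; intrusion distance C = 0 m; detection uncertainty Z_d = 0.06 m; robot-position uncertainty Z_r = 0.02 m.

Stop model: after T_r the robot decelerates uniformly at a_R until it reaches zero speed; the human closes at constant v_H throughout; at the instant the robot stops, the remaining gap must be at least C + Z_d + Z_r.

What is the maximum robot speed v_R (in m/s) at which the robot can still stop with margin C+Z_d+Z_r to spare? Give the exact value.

v_R_max = 9/4 m/s = 2.2500 m/s

at the boundary: (1/2)·v² + (6/5)·v + (-837/160) = 0
  disc = (6/5)² − 4·(1/2)·(-837/160) = 4761/400 ; √disc = 69/20
  v_R = (−(6/5) + 69/20) / (2·(1/2)) = 9/4 m/s
check:
stop time T_s = (9/4)/1 = 2.2500 s
robot in T_r: 2.2500·0.2000 = 0.4500 m
robot covers 2.2500·2.2500 − ½·1.0000·2.2500² = 2.5312 m while stopping
person approaches 1.0000·(0.2000+2.2500) = 2.4500 m
residual clearance needed = 0.0000+0.0600+0.0200 = 0.0800 m
sum ≈ 0.4500+2.5312+2.4500+0.0800 ≈ 5.5113 m = S ✓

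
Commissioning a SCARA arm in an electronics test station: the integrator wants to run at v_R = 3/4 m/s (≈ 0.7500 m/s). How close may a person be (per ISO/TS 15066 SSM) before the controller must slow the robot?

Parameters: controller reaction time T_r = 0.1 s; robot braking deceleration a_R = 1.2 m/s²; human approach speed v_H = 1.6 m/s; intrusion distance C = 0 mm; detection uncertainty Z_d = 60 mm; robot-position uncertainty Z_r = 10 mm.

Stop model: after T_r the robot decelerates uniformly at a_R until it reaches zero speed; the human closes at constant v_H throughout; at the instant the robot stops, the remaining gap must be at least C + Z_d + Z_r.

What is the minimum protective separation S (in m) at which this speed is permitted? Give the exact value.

S_min = 2463/1600 m = 1.5394 m

T_s = v_R/a_R = (3/4)/(6/5) = 0.6250 s
reaction-phase robot travel = 0.7500·0.1000 = 0.0750 m
robot under decel: 0.7500²/(2·1.2000) = 0.2344 m
person approaches 1.6000·(0.1000+0.6250) = 1.1600 m
C+Z_d+Z_r = 0.0000+0.0600+0.0100 = 0.0700 m
S_min ≈ 0.0750+0.2344+1.1600+0.0700  ⇒  S_min = 2463/1600 m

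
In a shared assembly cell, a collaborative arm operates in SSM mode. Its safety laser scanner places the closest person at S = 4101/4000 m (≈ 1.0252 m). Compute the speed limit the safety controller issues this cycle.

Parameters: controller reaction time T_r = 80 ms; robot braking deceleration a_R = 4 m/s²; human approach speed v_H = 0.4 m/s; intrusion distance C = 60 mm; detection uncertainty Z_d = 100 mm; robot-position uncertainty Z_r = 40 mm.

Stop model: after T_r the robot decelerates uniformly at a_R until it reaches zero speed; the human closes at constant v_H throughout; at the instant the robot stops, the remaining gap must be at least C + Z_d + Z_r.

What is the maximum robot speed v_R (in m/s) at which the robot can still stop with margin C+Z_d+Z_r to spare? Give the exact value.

collect terms ⇒ (1/8)·v_R² + (9/50)·v_R + (-3173/4000) = 0
  disc = (9/50)² − 4·(1/8)·(-3173/4000) = 17161/40000 ; √disc = 131/200
  v_R = (−(9/50) + 131/200) / (2·(1/8)) = 19/10 m/s
check:
T_s = v_R/a_R = (19/10)/4 = 0.4750 s
robot covers v_R·T_r = 1.9000·0.0800 = 0.1520 m before braking
braking distance = 1.9000²/(2·4.0000) = 0.4512 m
human closes 0.4000·0.5550 = 0.2220 m
margins: 0.0600+0.1000+0.0400 = 0.2000 m
sum ≈ 0.1520+0.4512+0.2220+0.2000 ≈ 1.0252 m = S ✓

v_R_max = 19/10 m/s = 1.9000 m/s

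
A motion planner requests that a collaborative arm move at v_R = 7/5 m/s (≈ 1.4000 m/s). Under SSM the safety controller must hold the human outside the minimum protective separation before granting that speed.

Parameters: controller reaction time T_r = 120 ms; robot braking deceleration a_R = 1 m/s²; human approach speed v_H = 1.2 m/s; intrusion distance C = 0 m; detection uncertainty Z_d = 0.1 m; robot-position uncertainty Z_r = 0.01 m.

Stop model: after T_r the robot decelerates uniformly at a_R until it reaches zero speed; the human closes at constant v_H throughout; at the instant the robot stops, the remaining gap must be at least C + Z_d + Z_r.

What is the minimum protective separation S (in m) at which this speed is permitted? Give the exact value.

S_min = 1541/500 m = 3.0820 m

braking lasts T_s = (7/5)/1 = 1.4000 s
robot in T_r: 1.4000·0.1200 = 0.1680 m
robot covers 1.4000·1.4000 − ½·1.0000·1.4000² = 0.9800 m while stopping
person approaches 1.2000·(0.1200+1.4000) = 1.8240 m
residual clearance needed = 0.0000+0.1000+0.0100 = 0.1100 m
S_min ≈ 0.1680+0.9800+1.8240+0.1100  ⇒  S_min = 1541/500 m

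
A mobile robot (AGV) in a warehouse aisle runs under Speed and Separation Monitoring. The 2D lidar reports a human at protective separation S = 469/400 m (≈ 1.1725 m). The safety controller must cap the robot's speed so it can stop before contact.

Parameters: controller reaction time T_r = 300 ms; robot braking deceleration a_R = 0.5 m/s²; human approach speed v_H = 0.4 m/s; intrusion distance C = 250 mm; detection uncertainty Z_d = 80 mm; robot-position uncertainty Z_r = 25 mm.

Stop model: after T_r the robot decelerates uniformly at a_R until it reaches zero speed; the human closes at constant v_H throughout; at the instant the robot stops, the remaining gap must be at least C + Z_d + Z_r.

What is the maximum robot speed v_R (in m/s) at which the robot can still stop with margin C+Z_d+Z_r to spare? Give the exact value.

v_R_max = 9/20 m/s = 0.4500 m/s

quadratic (1)·v² + (11/10)·v + (-279/400) = 0
  disc = (11/10)² − 4·(1)·(-279/400) = 4 ; √disc = 2
  v_R = (−(11/10) + 2) / (2·(1)) = 9/20 m/s
check:
braking lasts T_s = (9/20)/(1/2) = 0.9000 s
reaction-phase robot travel = 0.4500·0.3000 = 0.1350 m
braking distance = 0.4500²/(2·0.5000) = 0.2025 m
human over T_r+T_s: 0.4000·(0.3000+0.9000) = 0.4800 m
margins: 0.2500+0.0800+0.0250 = 0.3550 m
sum ≈ 0.1350+0.2025+0.4800+0.3550 ≈ 1.1725 m = S ✓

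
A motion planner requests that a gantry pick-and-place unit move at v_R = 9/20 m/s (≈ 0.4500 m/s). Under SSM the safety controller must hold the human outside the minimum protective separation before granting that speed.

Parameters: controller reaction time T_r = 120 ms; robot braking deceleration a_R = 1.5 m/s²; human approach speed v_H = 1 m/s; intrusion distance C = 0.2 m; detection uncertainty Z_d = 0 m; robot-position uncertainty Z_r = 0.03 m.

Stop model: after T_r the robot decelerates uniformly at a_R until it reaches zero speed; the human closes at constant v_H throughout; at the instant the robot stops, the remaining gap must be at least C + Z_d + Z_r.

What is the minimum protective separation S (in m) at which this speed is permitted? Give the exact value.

S_min = 1543/2000 m = 0.7715 m

T_s = v_R/a_R = (9/20)/(3/2) = 0.3000 s
robot in T_r: 0.4500·0.1200 = 0.0540 m
braking distance = 0.4500²/(2·1.5000) = 0.0675 m
human closes 1.0000·0.4200 = 0.4200 m
C+Z_d+Z_r = 0.2000+0.0000+0.0300 = 0.2300 m
S_min ≈ 0.0540+0.0675+0.4200+0.2300  ⇒  S_min = 1543/2000 m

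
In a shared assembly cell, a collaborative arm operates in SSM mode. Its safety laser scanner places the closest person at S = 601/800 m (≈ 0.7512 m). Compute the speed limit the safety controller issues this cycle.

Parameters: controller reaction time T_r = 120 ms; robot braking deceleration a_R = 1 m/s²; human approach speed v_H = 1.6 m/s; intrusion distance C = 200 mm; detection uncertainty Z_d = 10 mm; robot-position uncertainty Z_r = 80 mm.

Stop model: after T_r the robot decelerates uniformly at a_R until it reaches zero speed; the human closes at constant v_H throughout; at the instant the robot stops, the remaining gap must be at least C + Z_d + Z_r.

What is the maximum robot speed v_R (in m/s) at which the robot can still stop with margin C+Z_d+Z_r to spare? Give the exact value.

at the boundary: (1/2)·v² + (43/25)·v + (-1077/4000) = 0
  disc = (43/25)² − 4·(1/2)·(-1077/4000) = 34969/10000 ; √disc = 187/100
  v_R = (−(43/25) + 187/100) / (2·(1/2)) = 3/20 m/s
check:
braking lasts T_s = (3/20)/1 = 0.1500 s
robot in T_r: 0.1500·0.1200 = 0.0180 m
robot under decel: 0.1500²/(2·1.0000) = 0.0112 m
human over T_r+T_s: 1.6000·(0.1200+0.1500) = 0.4320 m
margins: 0.2000+0.0100+0.0800 = 0.2900 m
sum ≈ 0.0180+0.0112+0.4320+0.2900 ≈ 0.7512 m = S ✓

v_R_max = 3/20 m/s = 0.1500 m/s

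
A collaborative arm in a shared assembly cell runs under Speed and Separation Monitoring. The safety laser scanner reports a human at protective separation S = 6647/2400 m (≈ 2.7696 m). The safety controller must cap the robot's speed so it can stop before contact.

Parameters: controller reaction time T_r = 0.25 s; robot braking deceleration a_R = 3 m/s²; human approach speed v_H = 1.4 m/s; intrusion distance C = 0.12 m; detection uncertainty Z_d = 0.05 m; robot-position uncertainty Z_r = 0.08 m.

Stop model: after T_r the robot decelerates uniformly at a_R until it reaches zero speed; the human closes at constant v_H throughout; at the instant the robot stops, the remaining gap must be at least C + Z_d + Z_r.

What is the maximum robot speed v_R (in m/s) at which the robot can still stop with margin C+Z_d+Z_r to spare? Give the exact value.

v_R_max = 41/20 m/s = 2.0500 m/s

at the boundary: (1/6)·v² + (43/60)·v + (-5207/2400) = 0
  disc = (43/60)² − 4·(1/6)·(-5207/2400) = 49/25 ; √disc = 7/5
  v_R = (−(43/60) + 7/5) / (2·(1/6)) = 41/20 m/s
check:
T_s = v_R/a_R = (41/20)/3 = 0.6833 s
robot covers v_R·T_r = 2.0500·0.2500 = 0.5125 m before braking
braking distance = 2.0500²/(2·3.0000) = 0.7004 m
human over T_r+T_s: 1.4000·(0.2500+0.6833) = 1.3067 m
residual clearance needed = 0.1200+0.0500+0.0800 = 0.2500 m
sum ≈ 0.5125+0.7004+1.3067+0.2500 ≈ 2.7696 m = S ✓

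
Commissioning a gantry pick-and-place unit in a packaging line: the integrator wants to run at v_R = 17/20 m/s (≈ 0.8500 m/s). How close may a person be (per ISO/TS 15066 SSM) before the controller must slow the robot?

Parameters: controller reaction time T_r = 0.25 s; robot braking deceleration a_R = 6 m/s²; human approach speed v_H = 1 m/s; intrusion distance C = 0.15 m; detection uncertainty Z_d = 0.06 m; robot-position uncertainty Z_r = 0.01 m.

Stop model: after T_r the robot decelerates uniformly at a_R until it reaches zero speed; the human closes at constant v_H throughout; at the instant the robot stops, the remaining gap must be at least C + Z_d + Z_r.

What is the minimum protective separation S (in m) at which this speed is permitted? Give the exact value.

braking lasts T_s = (17/20)/6 = 0.1417 s
robot in T_r: 0.8500·0.2500 = 0.2125 m
robot under decel: 0.8500²/(2·6.0000) = 0.0602 m
person approaches 1.0000·(0.2500+0.1417) = 0.3917 m
residual clearance needed = 0.1500+0.0600+0.0100 = 0.2200 m
S_min ≈ 0.2125+0.0602+0.3917+0.2200  ⇒  S_min = 283/320 m

S_min = 283/320 m = 0.8844 m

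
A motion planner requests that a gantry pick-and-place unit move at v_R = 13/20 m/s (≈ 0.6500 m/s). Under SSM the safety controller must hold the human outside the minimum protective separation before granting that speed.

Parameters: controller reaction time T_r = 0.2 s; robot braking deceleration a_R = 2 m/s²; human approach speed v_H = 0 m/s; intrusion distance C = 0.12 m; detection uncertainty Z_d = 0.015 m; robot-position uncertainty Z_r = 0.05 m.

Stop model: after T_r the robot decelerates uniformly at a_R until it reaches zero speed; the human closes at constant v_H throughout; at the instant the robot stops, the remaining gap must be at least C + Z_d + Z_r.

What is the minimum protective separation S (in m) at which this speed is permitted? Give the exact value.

braking lasts T_s = (13/20)/2 = 0.3250 s
robot covers v_R·T_r = 0.6500·0.2000 = 0.1300 m before braking
robot covers 0.6500·0.3250 − ½·2.0000·0.3250² = 0.1056 m while stopping
human over T_r+T_s: 0.0000·(0.2000+0.3250) = 0.0000 m
C+Z_d+Z_r = 0.1200+0.0150+0.0500 = 0.1850 m
S_min ≈ 0.1300+0.1056+0.0000+0.1850  ⇒  S_min = 673/1600 m

S_min = 673/1600 m = 0.4206 m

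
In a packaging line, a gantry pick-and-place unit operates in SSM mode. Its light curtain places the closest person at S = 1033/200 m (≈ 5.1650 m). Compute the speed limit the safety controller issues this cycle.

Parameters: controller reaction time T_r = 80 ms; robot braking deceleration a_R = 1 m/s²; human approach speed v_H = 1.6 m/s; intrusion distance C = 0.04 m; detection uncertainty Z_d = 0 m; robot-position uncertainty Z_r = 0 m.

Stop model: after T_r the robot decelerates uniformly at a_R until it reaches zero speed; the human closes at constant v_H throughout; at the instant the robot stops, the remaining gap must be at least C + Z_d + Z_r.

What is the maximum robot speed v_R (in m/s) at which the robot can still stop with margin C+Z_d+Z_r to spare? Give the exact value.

v_R_max = 19/10 m/s = 1.9000 m/s

at the boundary: (1/2)·v² + (42/25)·v + (-4997/1000) = 0
  disc = (42/25)² − 4·(1/2)·(-4997/1000) = 32041/2500 ; √disc = 179/50
  v_R = (−(42/25) + 179/50) / (2·(1/2)) = 19/10 m/s
check:
T_s = v_R/a_R = (19/10)/1 = 1.9000 s
robot covers v_R·T_r = 1.9000·0.0800 = 0.1520 m before braking
robot covers 1.9000·1.9000 − ½·1.0000·1.9000² = 1.8050 m while stopping
human closes 1.6000·1.9800 = 3.1680 m
margins: 0.0400+0.0000+0.0000 = 0.0400 m
sum ≈ 0.1520+1.8050+3.1680+0.0400 ≈ 5.1650 m = S ✓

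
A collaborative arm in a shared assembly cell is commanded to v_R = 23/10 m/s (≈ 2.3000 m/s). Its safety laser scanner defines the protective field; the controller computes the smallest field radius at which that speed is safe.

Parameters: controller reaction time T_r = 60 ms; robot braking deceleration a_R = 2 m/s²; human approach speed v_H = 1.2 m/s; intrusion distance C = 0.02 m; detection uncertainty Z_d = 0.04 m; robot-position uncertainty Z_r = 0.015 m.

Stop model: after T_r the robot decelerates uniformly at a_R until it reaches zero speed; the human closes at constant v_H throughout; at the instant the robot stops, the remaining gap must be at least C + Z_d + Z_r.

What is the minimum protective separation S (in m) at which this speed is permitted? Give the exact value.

S_min = 239/80 m = 2.9875 m

stop time T_s = (23/10)/2 = 1.1500 s
reaction-phase robot travel = 2.3000·0.0600 = 0.1380 m
braking distance = 2.3000²/(2·2.0000) = 1.3225 m
person approaches 1.2000·(0.0600+1.1500) = 1.4520 m
residual clearance needed = 0.0200+0.0400+0.0150 = 0.0750 m
S_min ≈ 0.1380+1.3225+1.4520+0.0750  ⇒  S_min = 239/80 m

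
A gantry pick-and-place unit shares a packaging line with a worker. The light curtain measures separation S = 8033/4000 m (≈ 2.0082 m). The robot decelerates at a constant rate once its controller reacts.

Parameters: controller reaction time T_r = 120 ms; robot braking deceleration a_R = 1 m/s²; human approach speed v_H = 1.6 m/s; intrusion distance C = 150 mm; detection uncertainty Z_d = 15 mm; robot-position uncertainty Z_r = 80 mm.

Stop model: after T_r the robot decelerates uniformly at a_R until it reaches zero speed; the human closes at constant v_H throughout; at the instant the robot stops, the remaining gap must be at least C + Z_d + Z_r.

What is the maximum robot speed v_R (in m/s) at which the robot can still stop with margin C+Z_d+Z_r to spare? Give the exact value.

at the boundary: (1/2)·v² + (43/25)·v + (-1257/800) = 0
  disc = (43/25)² − 4·(1/2)·(-1257/800) = 61009/10000 ; √disc = 247/100
  v_R = (−(43/25) + 247/100) / (2·(1/2)) = 3/4 m/s
check:
stop time T_s = (3/4)/1 = 0.7500 s
robot covers v_R·T_r = 0.7500·0.1200 = 0.0900 m before braking
robot under decel: 0.7500²/(2·1.0000) = 0.2812 m
person approaches 1.6000·(0.1200+0.7500) = 1.3920 m
residual clearance needed = 0.1500+0.0150+0.0800 = 0.2450 m
sum ≈ 0.0900+0.2812+1.3920+0.2450 ≈ 2.0082 m = S ✓

v_R_max = 3/4 m/s = 0.7500 m/s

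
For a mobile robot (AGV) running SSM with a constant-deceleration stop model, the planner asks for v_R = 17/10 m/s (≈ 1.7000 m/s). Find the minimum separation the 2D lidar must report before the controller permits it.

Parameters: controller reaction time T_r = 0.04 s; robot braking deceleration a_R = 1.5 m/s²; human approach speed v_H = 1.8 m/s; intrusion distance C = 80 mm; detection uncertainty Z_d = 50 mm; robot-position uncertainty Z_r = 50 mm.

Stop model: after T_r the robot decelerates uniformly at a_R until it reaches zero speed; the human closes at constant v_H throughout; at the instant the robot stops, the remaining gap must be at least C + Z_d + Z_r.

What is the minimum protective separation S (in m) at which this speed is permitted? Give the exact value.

S_min = 997/300 m = 3.3233 m

T_s = v_R/a_R = (17/10)/(3/2) = 1.1333 s
robot covers v_R·T_r = 1.7000·0.0400 = 0.0680 m before braking
robot under decel: 1.7000²/(2·1.5000) = 0.9633 m
human closes 1.8000·1.1733 = 2.1120 m
margins: 0.0800+0.0500+0.0500 = 0.1800 m
S_min ≈ 0.0680+0.9633+2.1120+0.1800  ⇒  S_min = 997/300 m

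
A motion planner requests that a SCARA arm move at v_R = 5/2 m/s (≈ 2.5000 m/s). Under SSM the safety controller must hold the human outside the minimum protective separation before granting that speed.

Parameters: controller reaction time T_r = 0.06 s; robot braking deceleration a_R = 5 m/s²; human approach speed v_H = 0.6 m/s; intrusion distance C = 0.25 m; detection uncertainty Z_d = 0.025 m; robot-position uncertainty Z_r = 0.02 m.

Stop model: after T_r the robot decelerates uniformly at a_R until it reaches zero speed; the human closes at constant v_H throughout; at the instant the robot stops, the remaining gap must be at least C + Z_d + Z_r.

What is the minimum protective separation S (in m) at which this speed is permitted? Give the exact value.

stop time T_s = (5/2)/5 = 0.5000 s
reaction-phase robot travel = 2.5000·0.0600 = 0.1500 m
braking distance = 2.5000²/(2·5.0000) = 0.6250 m
human over T_r+T_s: 0.6000·(0.0600+0.5000) = 0.3360 m
residual clearance needed = 0.2500+0.0250+0.0200 = 0.2950 m
S_min ≈ 0.1500+0.6250+0.3360+0.2950  ⇒  S_min = 703/500 m

S_min = 703/500 m = 1.4060 m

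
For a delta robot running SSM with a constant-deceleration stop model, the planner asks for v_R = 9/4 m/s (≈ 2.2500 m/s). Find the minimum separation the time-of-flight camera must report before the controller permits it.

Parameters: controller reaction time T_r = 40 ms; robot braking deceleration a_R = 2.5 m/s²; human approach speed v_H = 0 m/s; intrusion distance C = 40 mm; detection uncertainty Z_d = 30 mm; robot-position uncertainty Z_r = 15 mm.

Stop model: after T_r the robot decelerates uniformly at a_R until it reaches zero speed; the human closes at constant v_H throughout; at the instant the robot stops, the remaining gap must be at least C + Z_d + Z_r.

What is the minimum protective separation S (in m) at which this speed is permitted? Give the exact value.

S_min = 19/16 m = 1.1875 m

stop time T_s = (9/4)/(5/2) = 0.9000 s
robot covers v_R·T_r = 2.2500·0.0400 = 0.0900 m before braking
robot under decel: 2.2500²/(2·2.5000) = 1.0125 m
human over T_r+T_s: 0.0000·(0.0400+0.9000) = 0.0000 m
residual clearance needed = 0.0400+0.0300+0.0150 = 0.0850 m
S_min ≈ 0.0900+1.0125+0.0000+0.0850  ⇒  S_min = 19/16 m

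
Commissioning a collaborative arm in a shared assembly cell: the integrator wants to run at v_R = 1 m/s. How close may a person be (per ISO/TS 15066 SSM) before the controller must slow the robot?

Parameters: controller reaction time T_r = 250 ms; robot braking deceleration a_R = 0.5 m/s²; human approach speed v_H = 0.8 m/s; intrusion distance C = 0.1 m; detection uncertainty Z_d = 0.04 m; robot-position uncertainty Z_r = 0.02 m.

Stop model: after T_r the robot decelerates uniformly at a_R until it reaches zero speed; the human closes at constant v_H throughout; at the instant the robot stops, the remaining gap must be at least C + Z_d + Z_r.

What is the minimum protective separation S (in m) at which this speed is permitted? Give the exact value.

S_min = 321/100 m = 3.2100 m

stop time T_s = 1/(1/2) = 2.0000 s
reaction-phase robot travel = 1.0000·0.2500 = 0.2500 m
robot covers 1.0000·2.0000 − ½·0.5000·2.0000² = 1.0000 m while stopping
person approaches 0.8000·(0.2500+2.0000) = 1.8000 m
C+Z_d+Z_r = 0.1000+0.0400+0.0200 = 0.1600 m
S_min ≈ 0.2500+1.0000+1.8000+0.1600  ⇒  S_min = 321/100 m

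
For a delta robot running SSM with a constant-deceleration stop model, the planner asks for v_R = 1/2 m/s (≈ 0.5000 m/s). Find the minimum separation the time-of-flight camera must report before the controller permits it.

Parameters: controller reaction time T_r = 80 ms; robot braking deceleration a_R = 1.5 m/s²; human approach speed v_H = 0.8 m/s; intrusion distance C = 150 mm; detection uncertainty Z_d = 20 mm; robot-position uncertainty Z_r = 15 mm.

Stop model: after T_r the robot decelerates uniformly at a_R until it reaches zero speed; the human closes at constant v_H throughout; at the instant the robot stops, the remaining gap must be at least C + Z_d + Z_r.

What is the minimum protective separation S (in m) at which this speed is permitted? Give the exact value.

T_s = v_R/a_R = (1/2)/(3/2) = 0.3333 s
robot covers v_R·T_r = 0.5000·0.0800 = 0.0400 m before braking
braking distance = 0.5000²/(2·1.5000) = 0.0833 m
human closes 0.8000·0.4133 = 0.3307 m
residual clearance needed = 0.1500+0.0200+0.0150 = 0.1850 m
S_min ≈ 0.0400+0.0833+0.3307+0.1850  ⇒  S_min = 639/1000 m

S_min = 639/1000 m = 0.6390 m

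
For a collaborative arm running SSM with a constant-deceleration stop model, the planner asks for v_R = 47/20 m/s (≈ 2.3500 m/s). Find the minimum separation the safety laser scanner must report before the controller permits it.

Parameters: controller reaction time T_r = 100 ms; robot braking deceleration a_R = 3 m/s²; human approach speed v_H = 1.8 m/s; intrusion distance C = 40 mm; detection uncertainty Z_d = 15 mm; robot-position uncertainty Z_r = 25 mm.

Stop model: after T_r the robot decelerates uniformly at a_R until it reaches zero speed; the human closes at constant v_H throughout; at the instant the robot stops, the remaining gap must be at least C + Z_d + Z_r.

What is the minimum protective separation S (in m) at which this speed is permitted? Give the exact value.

T_s = v_R/a_R = (47/20)/3 = 0.7833 s
reaction-phase robot travel = 2.3500·0.1000 = 0.2350 m
robot under decel: 2.3500²/(2·3.0000) = 0.9204 m
human over T_r+T_s: 1.8000·(0.1000+0.7833) = 1.5900 m
margins: 0.0400+0.0150+0.0250 = 0.0800 m
S_min ≈ 0.2350+0.9204+1.5900+0.0800  ⇒  S_min = 6781/2400 m

S_min = 6781/2400 m = 2.8254 m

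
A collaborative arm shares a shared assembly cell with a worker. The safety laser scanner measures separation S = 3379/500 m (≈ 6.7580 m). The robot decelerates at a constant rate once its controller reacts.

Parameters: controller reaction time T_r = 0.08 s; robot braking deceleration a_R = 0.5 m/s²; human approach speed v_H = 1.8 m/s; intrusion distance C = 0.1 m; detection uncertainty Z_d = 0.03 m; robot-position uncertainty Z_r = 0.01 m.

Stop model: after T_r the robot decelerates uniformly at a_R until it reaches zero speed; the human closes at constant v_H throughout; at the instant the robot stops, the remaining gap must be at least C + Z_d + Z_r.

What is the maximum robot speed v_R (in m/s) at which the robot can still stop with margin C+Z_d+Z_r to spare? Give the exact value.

v_R_max = 13/10 m/s = 1.3000 m/s

at the boundary: (1)·v² + (92/25)·v + (-3237/500) = 0
  disc = (92/25)² − 4·(1)·(-3237/500) = 24649/625 ; √disc = 157/25
  v_R = (−(92/25) + 157/25) / (2·(1)) = 13/10 m/s
check:
stop time T_s = (13/10)/(1/2) = 2.6000 s
reaction-phase robot travel = 1.3000·0.0800 = 0.1040 m
braking distance = 1.3000²/(2·0.5000) = 1.6900 m
human over T_r+T_s: 1.8000·(0.0800+2.6000) = 4.8240 m
C+Z_d+Z_r = 0.1000+0.0300+0.0100 = 0.1400 m
sum ≈ 0.1040+1.6900+4.8240+0.1400 ≈ 6.7580 m = S ✓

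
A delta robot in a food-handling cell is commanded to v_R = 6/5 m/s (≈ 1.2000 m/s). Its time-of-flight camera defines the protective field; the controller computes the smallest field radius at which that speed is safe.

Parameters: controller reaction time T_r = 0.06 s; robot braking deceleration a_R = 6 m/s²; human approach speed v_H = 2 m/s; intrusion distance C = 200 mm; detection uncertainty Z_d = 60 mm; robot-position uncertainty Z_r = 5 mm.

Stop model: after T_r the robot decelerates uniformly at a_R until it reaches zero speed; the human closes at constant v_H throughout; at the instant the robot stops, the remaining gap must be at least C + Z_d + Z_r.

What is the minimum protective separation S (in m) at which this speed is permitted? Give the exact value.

S_min = 977/1000 m = 0.9770 m

T_s = v_R/a_R = (6/5)/6 = 0.2000 s
robot covers v_R·T_r = 1.2000·0.0600 = 0.0720 m before braking
robot under decel: 1.2000²/(2·6.0000) = 0.1200 m
person approaches 2.0000·(0.0600+0.2000) = 0.5200 m
margins: 0.2000+0.0600+0.0050 = 0.2650 m
S_min ≈ 0.0720+0.1200+0.5200+0.2650  ⇒  S_min = 977/1000 m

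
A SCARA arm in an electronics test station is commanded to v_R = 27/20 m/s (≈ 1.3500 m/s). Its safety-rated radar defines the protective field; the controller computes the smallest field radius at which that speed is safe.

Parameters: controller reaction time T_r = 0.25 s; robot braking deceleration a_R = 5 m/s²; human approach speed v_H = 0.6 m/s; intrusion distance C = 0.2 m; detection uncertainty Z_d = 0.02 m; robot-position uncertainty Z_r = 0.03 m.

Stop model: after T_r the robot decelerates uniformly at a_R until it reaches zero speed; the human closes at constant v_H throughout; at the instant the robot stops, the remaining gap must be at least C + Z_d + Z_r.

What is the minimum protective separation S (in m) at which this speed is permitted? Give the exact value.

S_min = 4327/4000 m = 1.0817 m

braking lasts T_s = (27/20)/5 = 0.2700 s
robot in T_r: 1.3500·0.2500 = 0.3375 m
robot under decel: 1.3500²/(2·5.0000) = 0.1822 m
human over T_r+T_s: 0.6000·(0.2500+0.2700) = 0.3120 m
C+Z_d+Z_r = 0.2000+0.0200+0.0300 = 0.2500 m
S_min ≈ 0.3375+0.1822+0.3120+0.2500  ⇒  S_min = 4327/4000 m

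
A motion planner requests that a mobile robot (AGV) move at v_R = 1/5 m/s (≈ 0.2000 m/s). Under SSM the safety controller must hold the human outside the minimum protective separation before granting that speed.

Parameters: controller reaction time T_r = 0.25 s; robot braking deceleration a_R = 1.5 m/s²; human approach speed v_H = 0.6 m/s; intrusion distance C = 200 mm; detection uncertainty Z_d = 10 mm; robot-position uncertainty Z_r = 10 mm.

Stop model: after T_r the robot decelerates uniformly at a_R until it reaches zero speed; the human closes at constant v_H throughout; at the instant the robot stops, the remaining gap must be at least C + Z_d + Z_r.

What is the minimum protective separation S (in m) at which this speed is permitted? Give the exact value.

stop time T_s = (1/5)/(3/2) = 0.1333 s
robot covers v_R·T_r = 0.2000·0.2500 = 0.0500 m before braking
braking distance = 0.2000²/(2·1.5000) = 0.0133 m
human closes 0.6000·0.3833 = 0.2300 m
C+Z_d+Z_r = 0.2000+0.0100+0.0100 = 0.2200 m
S_min ≈ 0.0500+0.0133+0.2300+0.2200  ⇒  S_min = 77/150 m

S_min = 77/150 m = 0.5133 m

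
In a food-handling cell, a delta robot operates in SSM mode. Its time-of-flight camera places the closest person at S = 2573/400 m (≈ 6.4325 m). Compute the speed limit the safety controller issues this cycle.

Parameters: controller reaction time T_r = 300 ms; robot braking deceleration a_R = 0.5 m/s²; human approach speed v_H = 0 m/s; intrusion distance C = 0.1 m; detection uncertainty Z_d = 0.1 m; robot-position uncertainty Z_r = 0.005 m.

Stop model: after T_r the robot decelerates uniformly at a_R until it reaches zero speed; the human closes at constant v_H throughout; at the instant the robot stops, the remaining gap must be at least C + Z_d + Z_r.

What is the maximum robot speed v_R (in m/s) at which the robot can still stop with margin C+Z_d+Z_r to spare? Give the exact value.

v_R_max = 47/20 m/s = 2.3500 m/s

collect terms ⇒ (1)·v_R² + (3/10)·v_R + (-2491/400) = 0
  disc = (3/10)² − 4·(1)·(-2491/400) = 25 ; √disc = 5
  v_R = (−(3/10) + 5) / (2·(1)) = 47/20 m/s
check:
braking lasts T_s = (47/20)/(1/2) = 4.7000 s
robot in T_r: 2.3500·0.3000 = 0.7050 m
braking distance = 2.3500²/(2·0.5000) = 5.5225 m
human over T_r+T_s: 0.0000·(0.3000+4.7000) = 0.0000 m
margins: 0.1000+0.1000+0.0050 = 0.2050 m
sum ≈ 0.7050+5.5225+0.0000+0.2050 ≈ 6.4325 m = S ✓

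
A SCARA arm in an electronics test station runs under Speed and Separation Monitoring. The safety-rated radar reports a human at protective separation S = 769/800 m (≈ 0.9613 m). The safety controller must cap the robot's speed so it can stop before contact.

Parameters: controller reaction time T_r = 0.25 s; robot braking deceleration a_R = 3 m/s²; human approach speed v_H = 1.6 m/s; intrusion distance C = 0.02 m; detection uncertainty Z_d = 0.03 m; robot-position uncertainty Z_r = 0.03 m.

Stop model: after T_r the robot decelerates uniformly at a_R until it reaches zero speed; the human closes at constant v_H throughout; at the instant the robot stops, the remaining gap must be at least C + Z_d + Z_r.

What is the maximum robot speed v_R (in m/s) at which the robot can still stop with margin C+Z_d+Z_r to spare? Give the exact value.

collect terms ⇒ (1/6)·v_R² + (47/60)·v_R + (-77/160) = 0
  disc = (47/60)² − 4·(1/6)·(-77/160) = 841/900 ; √disc = 29/30
  v_R = (−(47/60) + 29/30) / (2·(1/6)) = 11/20 m/s
check:
stop time T_s = (11/20)/3 = 0.1833 s
reaction-phase robot travel = 0.5500·0.2500 = 0.1375 m
robot covers 0.5500·0.1833 − ½·3.0000·0.1833² = 0.0504 m while stopping
human closes 1.6000·0.4333 = 0.6933 m
residual clearance needed = 0.0200+0.0300+0.0300 = 0.0800 m
sum ≈ 0.1375+0.0504+0.6933+0.0800 ≈ 0.9613 m = S ✓

v_R_max = 11/20 m/s = 0.5500 m/s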